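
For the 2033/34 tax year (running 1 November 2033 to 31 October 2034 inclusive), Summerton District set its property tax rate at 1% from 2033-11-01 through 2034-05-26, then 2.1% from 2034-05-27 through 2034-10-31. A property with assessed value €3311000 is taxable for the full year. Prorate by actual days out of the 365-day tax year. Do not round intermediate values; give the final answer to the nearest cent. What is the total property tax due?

€48875.80

2033-11-01 to 2034-05-26: 207 days at 1% → €3311000 × 1% × 207/365 = €18777.4521
2034-05-27 to 2034-10-31: 158 days at 2.1% → €3311000 × 2.1% × 158/365 = €30098.3507
Total = €48875.8027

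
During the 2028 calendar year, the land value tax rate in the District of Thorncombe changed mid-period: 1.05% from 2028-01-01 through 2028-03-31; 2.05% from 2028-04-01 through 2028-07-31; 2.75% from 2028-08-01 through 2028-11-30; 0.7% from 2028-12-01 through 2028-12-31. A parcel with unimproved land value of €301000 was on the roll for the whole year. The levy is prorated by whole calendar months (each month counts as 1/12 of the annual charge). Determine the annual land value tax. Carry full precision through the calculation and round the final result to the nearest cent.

2028-01-01 to 2028-03-31: 3 months at 1.05% → €301000 × 1.05% × 3/12 = €790.1250
2028-04-01 to 2028-07-31: 4 months at 2.05% → €301000 × 2.05% × 4/12 = €2056.8333
2028-08-01 to 2028-11-30: 4 months at 2.75% → €301000 × 2.75% × 4/12 = €2759.1667
2028-12-01 to 2028-12-31: 1 month at 0.7% → €301000 × 0.7% × 1/12 = €175.5833
Total = €5781.7083

€5781.71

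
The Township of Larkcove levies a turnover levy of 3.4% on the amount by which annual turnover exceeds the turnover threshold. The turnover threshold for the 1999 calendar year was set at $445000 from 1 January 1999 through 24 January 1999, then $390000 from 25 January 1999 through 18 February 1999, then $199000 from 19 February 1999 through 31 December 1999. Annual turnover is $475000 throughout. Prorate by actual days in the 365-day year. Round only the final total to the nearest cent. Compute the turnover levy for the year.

$8389.24

1 January – 24 January 1999: 24 days, exemption $445000 → ($475000 − $445000) × 3.4% × 24/365 = $67.0685
25 January – 18 February 1999: 25 days, exemption $390000 → ($475000 − $390000) × 3.4% × 25/365 = $197.9452
19 February – 31 December 1999: 316 days, exemption $199000 → ($475000 − $199000) × 3.4% × 316/365 = $8124.2301
Total = $8389.2438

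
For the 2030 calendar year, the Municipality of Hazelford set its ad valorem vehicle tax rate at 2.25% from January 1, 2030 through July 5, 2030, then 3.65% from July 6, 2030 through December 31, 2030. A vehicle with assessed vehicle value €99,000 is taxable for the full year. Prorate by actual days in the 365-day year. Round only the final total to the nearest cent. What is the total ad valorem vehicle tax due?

€2,907.21

January 1 – July 5, 2030: 186 days at 2.25% → €99,000 × 2.25% × 186/365 = €1,135.1096
July 6 – December 31, 2030: 179 days at 3.65% → €99,000 × 3.65% × 179/365 = €1,772.1000
Total = €2,907.2096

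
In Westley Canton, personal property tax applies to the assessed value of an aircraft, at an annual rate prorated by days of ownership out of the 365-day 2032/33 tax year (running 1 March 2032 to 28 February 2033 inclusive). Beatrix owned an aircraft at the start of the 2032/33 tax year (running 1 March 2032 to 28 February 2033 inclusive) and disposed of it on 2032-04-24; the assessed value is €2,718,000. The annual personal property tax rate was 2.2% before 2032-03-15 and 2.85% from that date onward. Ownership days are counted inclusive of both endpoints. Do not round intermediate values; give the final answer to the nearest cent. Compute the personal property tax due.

2032-03-01 to 2032-03-14: 14 days at 2.2% → €2,718,000 × 2.2% × 14/365 = €2,293.5452
2032-03-15 to 2032-04-24: 41 days at 2.85% → €2,718,000 × 2.85% × 41/365 = €8,701.3233
Total = €10,994.8685

€10,994.87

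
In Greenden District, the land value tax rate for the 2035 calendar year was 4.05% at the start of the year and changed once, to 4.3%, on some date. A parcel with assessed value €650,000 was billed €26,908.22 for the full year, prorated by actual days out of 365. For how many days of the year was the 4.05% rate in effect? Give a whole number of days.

Let d = days at the first rate; then 365 − d days at the second rate.
€650,000 × [4.05%·d + 4.3%·(365−d)] / 365 = €26,908.22
Solving gives d = 234, so the new rate took effect on 23 August 2035.

234 days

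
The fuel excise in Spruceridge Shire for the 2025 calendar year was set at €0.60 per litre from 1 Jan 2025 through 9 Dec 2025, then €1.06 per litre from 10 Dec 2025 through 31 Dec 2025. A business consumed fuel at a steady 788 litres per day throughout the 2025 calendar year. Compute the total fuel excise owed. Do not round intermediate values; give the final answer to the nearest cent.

1 Jan – 9 Dec 2025: 343 days × 788 litres/day = 270,284 litres at €0.60/litre → €162,170.40
10 Dec – 31 Dec 2025: 22 days × 788 litres/day = 17,336 litres at €1.06/litre → €18,376.16

€180,546.56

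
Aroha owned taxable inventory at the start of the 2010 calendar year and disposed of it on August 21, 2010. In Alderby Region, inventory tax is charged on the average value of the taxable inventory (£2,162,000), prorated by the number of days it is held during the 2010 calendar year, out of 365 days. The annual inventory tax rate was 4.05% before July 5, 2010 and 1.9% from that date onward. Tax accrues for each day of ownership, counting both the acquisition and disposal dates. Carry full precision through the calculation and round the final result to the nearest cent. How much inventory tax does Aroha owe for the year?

January 1 – July 4, 2010: 185 days at 4.05% → £2,162,000 × 4.05% × 185/365 = £44,380.2329
July 5 – August 21, 2010: 48 days at 1.9% → £2,162,000 × 1.9% × 48/365 = £5,402.0384
Total = £49,782.2712

£49,782.27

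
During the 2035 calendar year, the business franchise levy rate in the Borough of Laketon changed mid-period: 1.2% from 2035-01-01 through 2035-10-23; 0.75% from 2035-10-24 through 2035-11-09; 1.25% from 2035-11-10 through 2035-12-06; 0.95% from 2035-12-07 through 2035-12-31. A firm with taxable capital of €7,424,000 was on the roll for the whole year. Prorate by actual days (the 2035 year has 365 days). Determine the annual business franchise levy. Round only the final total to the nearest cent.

2035-01-01 to 2035-10-23: 296 days at 1.2% → €7,424,000 × 1.2% × 296/365 = €72,246.7068
2035-10-24 to 2035-11-09: 17 days at 0.75% → €7,424,000 × 0.75% × 17/365 = €2,593.3151
2035-11-10 to 2035-12-06: 27 days at 1.25% → €7,424,000 × 1.25% × 27/365 = €6,864.6575
2035-12-07 to 2035-12-31: 25 days at 0.95% → €7,424,000 × 0.95% × 25/365 = €4,830.6849
Total = €86,535.3644

€86,535.36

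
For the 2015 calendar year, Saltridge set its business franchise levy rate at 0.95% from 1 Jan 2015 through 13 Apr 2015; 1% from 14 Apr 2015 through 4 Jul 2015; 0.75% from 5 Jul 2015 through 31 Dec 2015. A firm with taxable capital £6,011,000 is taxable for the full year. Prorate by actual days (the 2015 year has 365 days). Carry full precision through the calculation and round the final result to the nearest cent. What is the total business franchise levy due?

1 Jan – 13 Apr 2015: 103 days at 0.95% → £6,011,000 × 0.95% × 103/365 = £16,114.4205
14 Apr – 4 Jul 2015: 82 days at 1% → £6,011,000 × 1% × 82/365 = £13,504.1644
5 Jul – 31 Dec 2015: 180 days at 0.75% → £6,011,000 × 0.75% × 180/365 = £22,232.4658
Total = £51,851.0507

£51,851.05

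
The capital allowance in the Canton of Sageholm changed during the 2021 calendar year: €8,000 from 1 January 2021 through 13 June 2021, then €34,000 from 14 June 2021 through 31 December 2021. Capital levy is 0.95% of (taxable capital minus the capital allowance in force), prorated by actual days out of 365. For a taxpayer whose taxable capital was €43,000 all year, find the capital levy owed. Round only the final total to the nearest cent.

1 January – 13 June 2021: 164 days, exemption €8,000 → (€43,000 − €8,000) × 0.95% × 164/365 = €149.3973
14 June – 31 December 2021: 201 days, exemption €34,000 → (€43,000 − €34,000) × 0.95% × 201/365 = €47.0836
Total = €196.4808

€196.48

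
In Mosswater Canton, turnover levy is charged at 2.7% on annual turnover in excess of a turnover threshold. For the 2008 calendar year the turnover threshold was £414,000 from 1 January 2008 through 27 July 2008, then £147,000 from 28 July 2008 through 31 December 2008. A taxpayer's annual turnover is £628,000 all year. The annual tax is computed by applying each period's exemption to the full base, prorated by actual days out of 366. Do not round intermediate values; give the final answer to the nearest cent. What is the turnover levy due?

1 January – 27 July 2008: 209 days, exemption £414,000 → (£628,000 − £414,000) × 2.7% × 209/366 = £3,299.4590
28 July – 31 December 2008: 157 days, exemption £147,000 → (£628,000 − £147,000) × 2.7% × 157/366 = £5,570.9262
Total = £8,870.3852

£8,870.39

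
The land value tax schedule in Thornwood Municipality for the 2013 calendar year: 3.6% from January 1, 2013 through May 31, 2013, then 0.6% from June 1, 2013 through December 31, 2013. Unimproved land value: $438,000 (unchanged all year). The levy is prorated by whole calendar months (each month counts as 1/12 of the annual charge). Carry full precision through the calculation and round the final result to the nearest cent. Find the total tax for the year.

$8,103.00

January 1 – May 31, 2013: 5 months at 3.6% → $438,000 × 3.6% × 5/12 = $6,570.0000
June 1 – December 31, 2013: 7 months at 0.6% → $438,000 × 0.6% × 7/12 = $1,533.0000
Total = $8,103.0000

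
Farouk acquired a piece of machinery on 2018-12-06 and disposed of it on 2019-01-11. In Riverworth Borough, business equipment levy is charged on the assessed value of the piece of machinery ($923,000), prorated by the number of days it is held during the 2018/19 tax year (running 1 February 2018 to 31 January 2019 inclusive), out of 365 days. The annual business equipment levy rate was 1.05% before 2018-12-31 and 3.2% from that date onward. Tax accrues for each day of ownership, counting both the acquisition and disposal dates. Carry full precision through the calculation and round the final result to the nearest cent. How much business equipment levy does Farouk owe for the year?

2018-12-06 to 2018-12-30: 25 days at 1.05% → $923,000 × 1.05% × 25/365 = $663.8014
2018-12-31 to 2019-01-11: 12 days at 3.2% → $923,000 × 3.2% × 12/365 = $971.0466
Total = $1,634.8479

$1,634.85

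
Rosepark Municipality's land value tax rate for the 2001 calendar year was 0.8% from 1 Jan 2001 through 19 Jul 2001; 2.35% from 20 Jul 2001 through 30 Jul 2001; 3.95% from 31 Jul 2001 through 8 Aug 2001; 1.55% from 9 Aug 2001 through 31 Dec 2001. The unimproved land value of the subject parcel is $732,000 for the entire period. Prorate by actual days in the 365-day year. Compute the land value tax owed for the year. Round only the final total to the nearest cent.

$8,947.45

1 Jan – 19 Jul 2001: 200 days at 0.8% → $732,000 × 0.8% × 200/365 = $3,208.7671
20 Jul – 30 Jul 2001: 11 days at 2.35% → $732,000 × 2.35% × 11/365 = $518.4164
31 Jul – 8 Aug 2001: 9 days at 3.95% → $732,000 × 3.95% × 9/365 = $712.9479
9 Aug – 31 Dec 2001: 145 days at 1.55% → $732,000 × 1.55% × 145/365 = $4,507.3151
Total = $8,947.4466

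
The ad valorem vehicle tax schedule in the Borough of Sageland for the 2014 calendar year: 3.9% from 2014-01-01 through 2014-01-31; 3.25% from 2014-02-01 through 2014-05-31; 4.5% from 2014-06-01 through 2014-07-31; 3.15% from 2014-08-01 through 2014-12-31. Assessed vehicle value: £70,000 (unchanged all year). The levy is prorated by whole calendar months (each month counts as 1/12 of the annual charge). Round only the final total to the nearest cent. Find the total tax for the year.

£2,429.58

2014-01-01 to 2014-01-31: 1 month at 3.9% → £70,000 × 3.9% × 1/12 = £227.5000
2014-02-01 to 2014-05-31: 4 months at 3.25% → £70,000 × 3.25% × 4/12 = £758.3333
2014-06-01 to 2014-07-31: 2 months at 4.5% → £70,000 × 4.5% × 2/12 = £525.0000
2014-08-01 to 2014-12-31: 5 months at 3.15% → £70,000 × 3.15% × 5/12 = £918.7500
Total = £2,429.5833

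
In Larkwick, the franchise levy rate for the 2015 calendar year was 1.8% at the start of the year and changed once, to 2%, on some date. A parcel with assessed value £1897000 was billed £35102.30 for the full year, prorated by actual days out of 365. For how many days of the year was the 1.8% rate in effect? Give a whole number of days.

273 days

Let d = days at the first rate; then 365 − d days at the second rate.
£1897000 × [1.8%·d + 2%·(365−d)] / 365 = £35102.30
Solving gives d = 273, so the new rate took effect on 1 October 2015.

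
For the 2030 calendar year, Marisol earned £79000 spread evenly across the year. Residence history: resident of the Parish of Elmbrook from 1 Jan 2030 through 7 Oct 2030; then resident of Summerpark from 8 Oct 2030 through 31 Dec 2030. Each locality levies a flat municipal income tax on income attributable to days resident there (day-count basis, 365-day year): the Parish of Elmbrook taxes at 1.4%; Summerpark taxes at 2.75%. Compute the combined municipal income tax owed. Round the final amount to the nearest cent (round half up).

£1354.36

The Parish of Elmbrook, 1 Jan – 7 Oct 2030: 280 days → £79000 × 1.4% × 280/365 = £848.4384
Summerpark, 8 Oct – 31 Dec 2030: 85 days → £79000 × 2.75% × 85/365 = £505.9247
Total = £1354.3630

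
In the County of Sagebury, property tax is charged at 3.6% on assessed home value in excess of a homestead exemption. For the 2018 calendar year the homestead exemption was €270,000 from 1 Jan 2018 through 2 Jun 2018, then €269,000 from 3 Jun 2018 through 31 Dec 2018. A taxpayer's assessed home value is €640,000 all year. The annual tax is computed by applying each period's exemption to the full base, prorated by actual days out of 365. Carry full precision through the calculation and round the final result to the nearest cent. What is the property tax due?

1 Jan – 2 Jun 2018: 153 days, exemption €270,000 → (€640,000 − €270,000) × 3.6% × 153/365 = €5,583.4521
3 Jun – 31 Dec 2018: 212 days, exemption €269,000 → (€640,000 − €269,000) × 3.6% × 212/365 = €7,757.4575
Total = €13,340.9096

€13,340.91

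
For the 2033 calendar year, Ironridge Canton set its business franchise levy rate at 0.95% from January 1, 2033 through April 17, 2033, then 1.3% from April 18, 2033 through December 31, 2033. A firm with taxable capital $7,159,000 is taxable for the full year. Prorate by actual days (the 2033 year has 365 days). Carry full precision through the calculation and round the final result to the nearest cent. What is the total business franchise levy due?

$85,721.67

January 1 – April 17, 2033: 107 days at 0.95% → $7,159,000 × 0.95% × 107/365 = $19,937.3247
April 18 – December 31, 2033: 258 days at 1.3% → $7,159,000 × 1.3% × 258/365 = $65,784.3452
Total = $85,721.6699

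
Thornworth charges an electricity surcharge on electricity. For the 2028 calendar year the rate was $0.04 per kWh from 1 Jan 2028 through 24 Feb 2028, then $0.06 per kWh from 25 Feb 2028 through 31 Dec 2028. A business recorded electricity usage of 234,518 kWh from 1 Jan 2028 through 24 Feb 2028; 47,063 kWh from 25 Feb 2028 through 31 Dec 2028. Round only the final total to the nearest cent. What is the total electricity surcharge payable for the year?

$12204.50

1 Jan – 24 Feb 2028: 234,518 kWh at $0.04/kWh → $9380.72
25 Feb – 31 Dec 2028: 47,063 kWh at $0.06/kWh → $2823.78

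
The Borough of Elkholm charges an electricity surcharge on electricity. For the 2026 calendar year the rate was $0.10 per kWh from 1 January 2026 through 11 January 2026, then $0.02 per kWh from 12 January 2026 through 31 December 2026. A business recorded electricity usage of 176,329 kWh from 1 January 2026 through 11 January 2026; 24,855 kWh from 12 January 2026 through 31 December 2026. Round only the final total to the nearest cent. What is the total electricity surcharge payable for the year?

$18130.00

1 January – 11 January 2026: 176,329 kWh at $0.10/kWh → $17632.90
12 January – 31 December 2026: 24,855 kWh at $0.02/kWh → $497.10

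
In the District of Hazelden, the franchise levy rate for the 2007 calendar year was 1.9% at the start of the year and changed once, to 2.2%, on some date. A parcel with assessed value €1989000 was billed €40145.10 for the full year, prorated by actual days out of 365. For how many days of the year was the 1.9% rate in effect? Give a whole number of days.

221 days

Let d = days at the first rate; then 365 − d days at the second rate.
€1989000 × [1.9%·d + 2.2%·(365−d)] / 365 = €40145.10
Solving gives d = 221, so the new rate took effect on 10 August 2007.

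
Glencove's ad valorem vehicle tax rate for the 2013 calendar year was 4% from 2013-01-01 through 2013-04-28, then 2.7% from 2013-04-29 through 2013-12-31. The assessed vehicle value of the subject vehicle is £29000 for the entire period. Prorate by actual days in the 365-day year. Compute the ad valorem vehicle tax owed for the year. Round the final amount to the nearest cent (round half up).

£904.88

2013-01-01 to 2013-04-28: 118 days at 4% → £29000 × 4% × 118/365 = £375.0137
2013-04-29 to 2013-12-31: 247 days at 2.7% → £29000 × 2.7% × 247/365 = £529.8658
Total = £904.8795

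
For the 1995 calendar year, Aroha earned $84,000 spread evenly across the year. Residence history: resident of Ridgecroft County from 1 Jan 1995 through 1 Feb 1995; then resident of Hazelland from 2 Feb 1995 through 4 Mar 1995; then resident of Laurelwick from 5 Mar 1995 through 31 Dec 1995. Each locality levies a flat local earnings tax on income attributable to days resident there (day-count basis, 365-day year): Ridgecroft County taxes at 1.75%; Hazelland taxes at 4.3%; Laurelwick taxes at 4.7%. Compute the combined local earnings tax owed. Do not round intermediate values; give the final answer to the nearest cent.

Ridgecroft County, 1 Jan – 1 Feb 1995: 32 days → $84,000 × 1.75% × 32/365 = $128.8767
Hazelland, 2 Feb – 4 Mar 1995: 31 days → $84,000 × 4.3% × 31/365 = $306.7726
Laurelwick, 5 Mar – 31 Dec 1995: 302 days → $84,000 × 4.7% × 302/365 = $3,266.5644
Total = $3,702.2137

$3,702.21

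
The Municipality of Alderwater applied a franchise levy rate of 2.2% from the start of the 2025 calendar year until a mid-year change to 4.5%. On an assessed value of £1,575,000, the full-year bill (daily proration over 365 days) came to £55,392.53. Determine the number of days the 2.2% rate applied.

156 days

Let d = days at the first rate; then 365 − d days at the second rate.
£1,575,000 × [2.2%·d + 4.5%·(365−d)] / 365 = £55,392.53
Solving gives d = 156, so the new rate took effect on 6 June 2025.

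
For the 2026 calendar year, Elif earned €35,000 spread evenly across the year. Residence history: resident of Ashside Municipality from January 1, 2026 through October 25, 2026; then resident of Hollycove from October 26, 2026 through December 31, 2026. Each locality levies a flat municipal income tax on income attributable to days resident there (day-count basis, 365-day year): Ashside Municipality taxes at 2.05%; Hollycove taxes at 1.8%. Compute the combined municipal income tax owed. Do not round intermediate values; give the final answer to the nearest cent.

Ashside Municipality, January 1 – October 25, 2026: 298 days → €35,000 × 2.05% × 298/365 = €585.7945
Hollycove, October 26 – December 31, 2026: 67 days → €35,000 × 1.8% × 67/365 = €115.6438
Total = €701.4384

€701.44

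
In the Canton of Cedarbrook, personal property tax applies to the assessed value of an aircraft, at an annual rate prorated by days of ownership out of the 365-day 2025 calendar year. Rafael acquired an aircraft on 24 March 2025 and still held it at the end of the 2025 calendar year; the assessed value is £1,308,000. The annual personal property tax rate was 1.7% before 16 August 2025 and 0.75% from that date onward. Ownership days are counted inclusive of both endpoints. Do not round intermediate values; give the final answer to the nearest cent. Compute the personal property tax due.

24 March – 15 August 2025: 145 days at 1.7% → £1,308,000 × 1.7% × 145/365 = £8,833.4795
16 August – 31 December 2025: 138 days at 0.75% → £1,308,000 × 0.75% × 138/365 = £3,708.9863
Total = £12,542.4658

£12,542.47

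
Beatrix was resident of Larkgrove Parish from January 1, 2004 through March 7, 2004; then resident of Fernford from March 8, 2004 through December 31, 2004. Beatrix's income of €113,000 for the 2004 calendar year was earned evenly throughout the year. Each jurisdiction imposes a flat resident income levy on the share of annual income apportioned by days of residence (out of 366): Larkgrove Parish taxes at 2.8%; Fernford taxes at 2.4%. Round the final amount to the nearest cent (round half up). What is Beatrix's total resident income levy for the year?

€2,794.74

Larkgrove Parish, January 1 – March 7, 2004: 67 days → €113,000 × 2.8% × 67/366 = €579.2022
Fernford, March 8 – December 31, 2004: 299 days → €113,000 × 2.4% × 299/366 = €2,215.5410
Total = €2,794.7432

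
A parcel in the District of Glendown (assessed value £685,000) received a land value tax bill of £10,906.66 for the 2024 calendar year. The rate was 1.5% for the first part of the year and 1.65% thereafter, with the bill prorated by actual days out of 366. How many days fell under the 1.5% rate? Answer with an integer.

Let d = days at the first rate; then 366 − d days at the second rate.
£685,000 × [1.5%·d + 1.65%·(366−d)] / 366 = £10,906.66
Solving gives d = 141, so the new rate took effect on May 21, 2024.

141 days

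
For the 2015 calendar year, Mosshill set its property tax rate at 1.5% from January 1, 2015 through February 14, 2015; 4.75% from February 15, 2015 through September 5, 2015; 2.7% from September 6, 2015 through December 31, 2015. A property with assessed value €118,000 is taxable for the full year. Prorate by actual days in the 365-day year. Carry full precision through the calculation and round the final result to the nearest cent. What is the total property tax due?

January 1 – February 14, 2015: 45 days at 1.5% → €118,000 × 1.5% × 45/365 = €218.2192
February 15 – September 5, 2015: 203 days at 4.75% → €118,000 × 4.75% × 203/365 = €3,117.3014
September 6 – December 31, 2015: 117 days at 2.7% → €118,000 × 2.7% × 117/365 = €1,021.2658
Total = €4,356.7863

€4,356.79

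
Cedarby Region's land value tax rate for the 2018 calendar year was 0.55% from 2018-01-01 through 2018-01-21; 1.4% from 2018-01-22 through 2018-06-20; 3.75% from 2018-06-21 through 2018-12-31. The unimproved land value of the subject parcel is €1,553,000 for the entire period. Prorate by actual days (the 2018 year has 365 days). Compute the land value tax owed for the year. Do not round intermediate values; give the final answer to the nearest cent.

2018-01-01 to 2018-01-21: 21 days at 0.55% → €1,553,000 × 0.55% × 21/365 = €491.4288
2018-01-22 to 2018-06-20: 150 days at 1.4% → €1,553,000 × 1.4% × 150/365 = €8,935.0685
2018-06-21 to 2018-12-31: 194 days at 3.75% → €1,553,000 × 3.75% × 194/365 = €30,953.6301
Total = €40,380.1274

€40,380.13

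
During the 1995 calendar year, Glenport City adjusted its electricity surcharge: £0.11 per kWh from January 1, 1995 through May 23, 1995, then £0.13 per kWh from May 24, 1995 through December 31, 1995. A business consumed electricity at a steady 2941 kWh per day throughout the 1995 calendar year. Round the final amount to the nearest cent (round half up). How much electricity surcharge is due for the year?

£131139.19

January 1 – May 23, 1995: 143 days × 2941 kWh/day = 420,563 kWh at £0.11/kWh → £46261.93
May 24 – December 31, 1995: 222 days × 2941 kWh/day = 652,902 kWh at £0.13/kWh → £84877.26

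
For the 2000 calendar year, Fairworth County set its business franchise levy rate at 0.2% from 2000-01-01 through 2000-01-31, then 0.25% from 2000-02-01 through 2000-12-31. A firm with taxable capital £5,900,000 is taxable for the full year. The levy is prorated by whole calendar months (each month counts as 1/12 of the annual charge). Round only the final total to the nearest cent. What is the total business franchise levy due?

£14,504.17

2000-01-01 to 2000-01-31: 1 month at 0.2% → £5,900,000 × 0.2% × 1/12 = £983.3333
2000-02-01 to 2000-12-31: 11 months at 0.25% → £5,900,000 × 0.25% × 11/12 = £13,520.8333
Total = £14,504.1667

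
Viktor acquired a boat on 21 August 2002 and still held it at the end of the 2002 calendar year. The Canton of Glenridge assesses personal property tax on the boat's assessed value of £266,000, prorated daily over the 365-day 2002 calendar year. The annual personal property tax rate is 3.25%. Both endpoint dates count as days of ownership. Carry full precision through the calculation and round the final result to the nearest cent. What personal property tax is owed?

Days held (21 August – 31 December 2002): 133 out of 365
Tax = £266,000 × 3.25% × 133/365 = £3,150.0959

£3,150.10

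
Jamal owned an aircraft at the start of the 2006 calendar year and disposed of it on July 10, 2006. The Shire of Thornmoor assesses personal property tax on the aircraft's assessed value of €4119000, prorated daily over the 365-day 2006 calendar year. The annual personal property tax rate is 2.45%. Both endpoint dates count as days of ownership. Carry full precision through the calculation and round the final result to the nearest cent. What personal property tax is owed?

€52807.84

Days held (January 1 – July 10, 2006): 191 out of 365
Tax = €4119000 × 2.45% × 191/365 = €52807.8370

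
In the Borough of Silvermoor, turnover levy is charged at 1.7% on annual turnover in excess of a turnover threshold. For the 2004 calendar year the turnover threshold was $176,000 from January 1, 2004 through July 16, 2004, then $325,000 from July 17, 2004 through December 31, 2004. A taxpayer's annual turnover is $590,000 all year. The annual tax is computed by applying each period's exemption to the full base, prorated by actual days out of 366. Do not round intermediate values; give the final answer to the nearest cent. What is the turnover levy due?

January 1 – July 16, 2004: 198 days, exemption $176,000 → ($590,000 − $176,000) × 1.7% × 198/366 = $3,807.4426
July 17 – December 31, 2004: 168 days, exemption $325,000 → ($590,000 − $325,000) × 1.7% × 168/366 = $2,067.8689
Total = $5,875.3115

$5,875.31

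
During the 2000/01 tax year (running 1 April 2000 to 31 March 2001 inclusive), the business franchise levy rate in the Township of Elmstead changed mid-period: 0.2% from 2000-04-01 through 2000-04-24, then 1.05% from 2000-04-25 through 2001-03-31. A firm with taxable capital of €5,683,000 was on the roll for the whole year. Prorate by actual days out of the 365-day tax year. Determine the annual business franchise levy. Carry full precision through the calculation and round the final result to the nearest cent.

2000-04-01 to 2000-04-24: 24 days at 0.2% → €5,683,000 × 0.2% × 24/365 = €747.3534
2000-04-25 to 2001-03-31: 341 days at 1.05% → €5,683,000 × 1.05% × 341/365 = €55,747.8945
Total = €56,495.2479

€56,495.25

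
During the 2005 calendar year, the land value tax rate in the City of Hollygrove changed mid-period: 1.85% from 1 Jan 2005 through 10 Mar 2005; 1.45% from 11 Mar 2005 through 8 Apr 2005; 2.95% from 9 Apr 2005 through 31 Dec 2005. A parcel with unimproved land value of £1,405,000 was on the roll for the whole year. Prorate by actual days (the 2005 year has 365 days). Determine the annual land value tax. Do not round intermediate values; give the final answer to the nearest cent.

1 Jan – 10 Mar 2005: 69 days at 1.85% → £1,405,000 × 1.85% × 69/365 = £4,913.6507
11 Mar – 8 Apr 2005: 29 days at 1.45% → £1,405,000 × 1.45% × 29/365 = £1,618.6370
9 Apr – 31 Dec 2005: 267 days at 2.95% → £1,405,000 × 2.95% × 267/365 = £30,319.1301
Total = £36,851.4178

£36,851.42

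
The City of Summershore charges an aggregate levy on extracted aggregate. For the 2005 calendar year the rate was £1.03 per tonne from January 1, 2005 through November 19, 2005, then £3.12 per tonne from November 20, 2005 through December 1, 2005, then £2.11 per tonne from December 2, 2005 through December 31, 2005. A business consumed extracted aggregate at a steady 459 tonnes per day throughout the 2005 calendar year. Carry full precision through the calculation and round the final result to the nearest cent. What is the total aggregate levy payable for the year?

January 1 – November 19, 2005: 323 days × 459 tonnes/day = 148,257 tonnes at £1.03/tonne → £152704.71
November 20 – December 1, 2005: 12 days × 459 tonnes/day = 5,508 tonnes at £3.12/tonne → £17184.96
December 2 – December 31, 2005: 30 days × 459 tonnes/day = 13,770 tonnes at £2.11/tonne → £29054.70

£198944.37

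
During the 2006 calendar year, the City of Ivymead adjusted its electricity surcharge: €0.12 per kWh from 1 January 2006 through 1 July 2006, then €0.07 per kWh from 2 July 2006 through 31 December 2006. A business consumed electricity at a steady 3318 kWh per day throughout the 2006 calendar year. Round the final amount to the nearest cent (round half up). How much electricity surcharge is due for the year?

€114,968.70

1 January – 1 July 2006: 182 days × 3318 kWh/day = 603,876 kWh at €0.12/kWh → €72,465.12
2 July – 31 December 2006: 183 days × 3318 kWh/day = 607,194 kWh at €0.07/kWh → €42,503.58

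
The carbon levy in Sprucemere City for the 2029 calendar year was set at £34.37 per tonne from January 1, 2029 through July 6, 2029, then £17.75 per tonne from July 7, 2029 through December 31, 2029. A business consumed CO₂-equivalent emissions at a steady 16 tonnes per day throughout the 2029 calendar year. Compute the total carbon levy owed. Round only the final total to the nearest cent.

£153387.04

January 1 – July 6, 2029: 187 days × 16 tonnes/day = 2,992 tonnes at £34.37/tonne → £102835.04
July 7 – December 31, 2029: 178 days × 16 tonnes/day = 2,848 tonnes at £17.75/tonne → £50552.00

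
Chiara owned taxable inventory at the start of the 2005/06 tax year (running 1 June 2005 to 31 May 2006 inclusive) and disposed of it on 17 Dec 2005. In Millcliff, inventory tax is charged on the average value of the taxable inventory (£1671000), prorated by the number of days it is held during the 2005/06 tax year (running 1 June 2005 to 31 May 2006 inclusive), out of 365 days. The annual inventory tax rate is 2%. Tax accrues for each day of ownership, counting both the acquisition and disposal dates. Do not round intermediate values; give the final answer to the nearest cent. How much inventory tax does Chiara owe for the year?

£18312.33

Days held (1 Jun – 17 Dec 2005): 200 out of 365
Tax = £1671000 × 2% × 200/365 = £18312.3288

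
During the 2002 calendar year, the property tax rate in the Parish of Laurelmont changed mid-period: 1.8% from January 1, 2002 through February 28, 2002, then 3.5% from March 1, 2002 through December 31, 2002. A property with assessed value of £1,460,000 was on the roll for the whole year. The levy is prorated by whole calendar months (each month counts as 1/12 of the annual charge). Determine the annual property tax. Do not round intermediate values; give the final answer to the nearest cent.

January 1 – February 28, 2002: 2 months at 1.8% → £1,460,000 × 1.8% × 2/12 = £4,380.0000
March 1 – December 31, 2002: 10 months at 3.5% → £1,460,000 × 3.5% × 10/12 = £42,583.3333
Total = £46,963.3333

£46,963.33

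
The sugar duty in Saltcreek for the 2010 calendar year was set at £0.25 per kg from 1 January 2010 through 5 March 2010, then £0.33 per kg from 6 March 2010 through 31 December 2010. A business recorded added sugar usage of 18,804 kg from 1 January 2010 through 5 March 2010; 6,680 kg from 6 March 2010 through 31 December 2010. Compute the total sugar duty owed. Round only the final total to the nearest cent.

1 January – 5 March 2010: 18,804 kg at £0.25/kg → £4,701.00
6 March – 31 December 2010: 6,680 kg at £0.33/kg → £2,204.40

£6,905.40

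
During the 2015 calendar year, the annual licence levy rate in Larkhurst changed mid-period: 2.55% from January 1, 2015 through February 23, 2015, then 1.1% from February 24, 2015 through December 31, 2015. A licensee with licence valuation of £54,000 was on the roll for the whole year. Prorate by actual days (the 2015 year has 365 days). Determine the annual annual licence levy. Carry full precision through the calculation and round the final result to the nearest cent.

January 1 – February 23, 2015: 54 days at 2.55% → £54,000 × 2.55% × 54/365 = £203.7205
February 24 – December 31, 2015: 311 days at 1.1% → £54,000 × 1.1% × 311/365 = £506.1205
Total = £709.8411

£709.84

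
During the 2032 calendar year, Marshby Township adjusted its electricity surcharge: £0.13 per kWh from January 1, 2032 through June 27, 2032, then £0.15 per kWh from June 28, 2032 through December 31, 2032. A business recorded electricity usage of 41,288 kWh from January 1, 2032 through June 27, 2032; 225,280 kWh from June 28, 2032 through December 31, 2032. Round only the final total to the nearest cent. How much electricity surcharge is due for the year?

£39159.44

January 1 – June 27, 2032: 41,288 kWh at £0.13/kWh → £5367.44
June 28 – December 31, 2032: 225,280 kWh at £0.15/kWh → £33792.00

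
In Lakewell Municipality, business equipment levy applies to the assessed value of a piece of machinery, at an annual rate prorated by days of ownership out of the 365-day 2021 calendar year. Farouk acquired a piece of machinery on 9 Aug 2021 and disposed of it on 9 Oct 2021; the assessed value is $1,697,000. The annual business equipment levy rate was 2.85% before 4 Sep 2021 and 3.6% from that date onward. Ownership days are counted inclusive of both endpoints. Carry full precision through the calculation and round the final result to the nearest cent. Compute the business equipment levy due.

9 Aug – 3 Sep 2021: 26 days at 2.85% → $1,697,000 × 2.85% × 26/365 = $3,445.1425
4 Sep – 9 Oct 2021: 36 days at 3.6% → $1,697,000 × 3.6% × 36/365 = $6,025.5123
Total = $9,470.6548

$9,470.65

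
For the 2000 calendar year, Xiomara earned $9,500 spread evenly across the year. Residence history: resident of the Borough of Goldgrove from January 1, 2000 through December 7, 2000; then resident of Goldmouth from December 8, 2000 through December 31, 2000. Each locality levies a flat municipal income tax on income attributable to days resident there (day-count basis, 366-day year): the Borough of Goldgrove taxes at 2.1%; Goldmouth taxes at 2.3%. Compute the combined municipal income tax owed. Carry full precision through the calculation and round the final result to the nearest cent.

The Borough of Goldgrove, January 1 – December 7, 2000: 342 days → $9,500 × 2.1% × 342/366 = $186.4180
Goldmouth, December 8 – December 31, 2000: 24 days → $9,500 × 2.3% × 24/366 = $14.3279
Total = $200.7459

$200.75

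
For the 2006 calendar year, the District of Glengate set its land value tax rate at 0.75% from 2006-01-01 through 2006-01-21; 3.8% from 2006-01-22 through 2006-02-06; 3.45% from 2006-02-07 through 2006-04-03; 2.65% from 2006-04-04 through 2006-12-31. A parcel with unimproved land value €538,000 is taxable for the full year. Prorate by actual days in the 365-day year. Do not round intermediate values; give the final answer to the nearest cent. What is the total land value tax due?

€14,600.44

2006-01-01 to 2006-01-21: 21 days at 0.75% → €538,000 × 0.75% × 21/365 = €232.1507
2006-01-22 to 2006-02-06: 16 days at 3.8% → €538,000 × 3.8% × 16/365 = €896.1753
2006-02-07 to 2006-04-03: 56 days at 3.45% → €538,000 × 3.45% × 56/365 = €2,847.7151
2006-04-04 to 2006-12-31: 272 days at 2.65% → €538,000 × 2.65% × 272/365 = €10,624.3945
Total = €14,600.4356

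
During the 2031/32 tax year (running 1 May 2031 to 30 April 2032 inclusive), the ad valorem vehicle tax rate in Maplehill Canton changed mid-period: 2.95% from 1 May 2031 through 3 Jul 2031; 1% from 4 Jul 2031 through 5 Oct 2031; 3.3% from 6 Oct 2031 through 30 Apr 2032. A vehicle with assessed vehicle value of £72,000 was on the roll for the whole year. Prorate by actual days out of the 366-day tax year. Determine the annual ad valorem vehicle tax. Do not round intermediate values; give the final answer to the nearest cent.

1 May – 3 Jul 2031: 64 days at 2.95% → £72,000 × 2.95% × 64/366 = £371.4098
4 Jul – 5 Oct 2031: 94 days at 1% → £72,000 × 1% × 94/366 = £184.9180
6 Oct 2031 – 30 Apr 2032: 208 days at 3.3% → £72,000 × 3.3% × 208/366 = £1,350.2951
Total = £1,906.6230

£1,906.62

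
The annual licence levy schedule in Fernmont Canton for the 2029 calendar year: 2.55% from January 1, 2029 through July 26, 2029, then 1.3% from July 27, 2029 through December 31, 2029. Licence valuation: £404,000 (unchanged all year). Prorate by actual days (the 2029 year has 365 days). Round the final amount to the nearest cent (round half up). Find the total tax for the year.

January 1 – July 26, 2029: 207 days at 2.55% → £404,000 × 2.55% × 207/365 = £5,842.5041
July 27 – December 31, 2029: 158 days at 1.3% → £404,000 × 1.3% × 158/365 = £2,273.4685
Total = £8,115.9726

£8,115.97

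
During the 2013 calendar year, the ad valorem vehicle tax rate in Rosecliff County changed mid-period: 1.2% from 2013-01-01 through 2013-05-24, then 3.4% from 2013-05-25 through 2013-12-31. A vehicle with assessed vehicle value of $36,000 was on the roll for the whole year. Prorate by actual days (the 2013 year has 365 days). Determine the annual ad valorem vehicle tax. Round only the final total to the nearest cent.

$911.54

2013-01-01 to 2013-05-24: 144 days at 1.2% → $36,000 × 1.2% × 144/365 = $170.4329
2013-05-25 to 2013-12-31: 221 days at 3.4% → $36,000 × 3.4% × 221/365 = $741.1068
Total = $911.5397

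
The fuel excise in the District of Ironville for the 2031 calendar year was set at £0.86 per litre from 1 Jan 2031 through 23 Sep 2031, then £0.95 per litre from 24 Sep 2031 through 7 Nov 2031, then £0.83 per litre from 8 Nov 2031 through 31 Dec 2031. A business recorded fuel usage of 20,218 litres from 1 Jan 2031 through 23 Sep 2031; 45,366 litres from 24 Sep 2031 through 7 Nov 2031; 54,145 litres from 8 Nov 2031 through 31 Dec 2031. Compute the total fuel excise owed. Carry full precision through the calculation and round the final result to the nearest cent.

1 Jan – 23 Sep 2031: 20,218 litres at £0.86/litre → £17,387.48
24 Sep – 7 Nov 2031: 45,366 litres at £0.95/litre → £43,097.70
8 Nov – 31 Dec 2031: 54,145 litres at £0.83/litre → £44,940.35

£105,425.53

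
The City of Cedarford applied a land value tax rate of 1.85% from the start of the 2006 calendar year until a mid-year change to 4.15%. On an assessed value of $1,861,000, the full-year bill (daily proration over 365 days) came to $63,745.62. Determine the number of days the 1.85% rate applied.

115 days

Let d = days at the first rate; then 365 − d days at the second rate.
$1,861,000 × [1.85%·d + 4.15%·(365−d)] / 365 = $63,745.62
Solving gives d = 115, so the new rate took effect on April 26, 2006.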